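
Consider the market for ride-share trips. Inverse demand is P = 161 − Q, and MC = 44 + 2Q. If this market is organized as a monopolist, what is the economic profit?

Profit = 1711.125

A monopolist chooses Q where MR = MC. MR = 161 − 2Q; setting this equal to 44 + 2Q gives Q = 29.25 and P = 131.75.
Profit = 131.75·29.25 − (44·29.25 + ½·2·29.25²) = 1711.125.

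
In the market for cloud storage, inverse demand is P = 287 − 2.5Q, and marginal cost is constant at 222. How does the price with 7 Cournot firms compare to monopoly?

With 7 symmetric Cournot firms, each firm's FOC gives 287 − 20q = 222, so q = 3.25, Q = 7·3.25 = 22.75, and P = 230.125.
The monopolist equates marginal revenue to marginal cost: 287 − 5Q = 222, so Q = 13. From demand, P = 254.5.

Cournot: P = 230.125; Monopoly: P = 254.5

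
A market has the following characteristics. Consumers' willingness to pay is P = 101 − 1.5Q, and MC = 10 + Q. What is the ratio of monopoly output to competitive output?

Q_m/Q_c = 0.625

A monopolist chooses Q where MR = MC. MR = 101 − 3Q; setting this equal to 10 + Q gives Q = 22.75 and P = 66.875.
Competitive equilibrium sets price equal to marginal cost: 101 − 1.5Q = 10 + Q, so Q = 36.4 and P = 46.4.
Ratio Q_m/Q_c = 22.75/36.4 = 0.625.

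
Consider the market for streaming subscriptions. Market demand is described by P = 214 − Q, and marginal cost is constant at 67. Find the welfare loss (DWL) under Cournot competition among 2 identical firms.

DWL = 1200.5

Under competition P = MC = 67, so Q = (214 − 67)/1 = 147.
Cournot with 2 identical firms: the symmetric best-response condition is 214 − 3q = 67. Each firm produces q = 49, total output Q = 98, price P = 116.
DWL is the triangle between Q = 98 and Q = 147: ½·(147 − 98)·(116 − 67) = 1200.5.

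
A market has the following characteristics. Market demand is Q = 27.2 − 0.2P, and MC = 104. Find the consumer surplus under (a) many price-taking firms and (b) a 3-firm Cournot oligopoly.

Inverting demand: P = 136 − 5Q.
Competitive firms price at marginal cost: P = 104, giving Q = 6.4.
CS = ½·(136 − 104)·6.4 = 102.4.
In a 3-firm Cournot equilibrium, symmetry and the first-order condition give q = (136 − 104)/(20) = 1.6. So Q = 4.8 and P = 112.
CS = ½·(136 − 112)·4.8 = 57.6.

Competition: CS = 102.4; Cournot: CS = 57.6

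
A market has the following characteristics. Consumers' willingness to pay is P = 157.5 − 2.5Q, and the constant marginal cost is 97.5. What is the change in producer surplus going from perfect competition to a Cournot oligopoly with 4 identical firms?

Under competition P = MC = 97.5, so Q = (157.5 − 97.5)/2.5 = 24.
PS = (97.5 − 97.5)·24 = 0.
Cournot with 4 identical firms: the symmetric best-response condition is 157.5 − 12.5q = 97.5. Each firm produces q = 4.8, total output Q = 19.2, price P = 109.5.
PS = (109.5 − 97.5)·19.2 = 230.4.
Change in producer surplus: 230.4 − 0 = 230.4.

PS rises by 230.4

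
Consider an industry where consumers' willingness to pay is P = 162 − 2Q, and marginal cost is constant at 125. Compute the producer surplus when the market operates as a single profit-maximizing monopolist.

The monopolist equates marginal revenue to marginal cost: 162 − 4Q = 125, so Q = 9.25. From demand, P = 143.5.
PS = (143.5 − 125)·9.25 = 171.125.

PS = 171.125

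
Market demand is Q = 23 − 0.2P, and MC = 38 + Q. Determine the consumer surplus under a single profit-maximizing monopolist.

CS = 122.5

Inverting demand: P = 115 − 5Q.
Monopoly sets MR = MC: 115 − 10Q = 38 + Q ⇒ Q = 7, P = 115 − 5·7 = 80.
CS = ½·(115 − 80)·7 = 122.5.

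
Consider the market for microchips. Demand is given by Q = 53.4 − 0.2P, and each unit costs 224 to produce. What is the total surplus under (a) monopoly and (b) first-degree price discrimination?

Monopoly: TS = 138.675; Perfect PD: TS = 184.9

Inverting demand: P = 267 − 5Q.
A monopolist chooses Q where MR = MC. MR = 267 − 10Q; setting this equal to 224 gives Q = 4.3 and P = 245.5.
CS = ½·(267 − 245.5)·4.3 = 46.225; PS = (245.5 − 224)·4.3 = 92.45; TS = 138.675.
Under first-degree price discrimination the firm charges each unit its demand price and produces up to where P = MC, i.e. Q = 8.6. Consumer surplus is zero; producer surplus equals total surplus.
TS = 184.9 (equal to competitive TS).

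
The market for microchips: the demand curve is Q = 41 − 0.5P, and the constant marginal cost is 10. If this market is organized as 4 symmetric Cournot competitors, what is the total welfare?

Inverting demand: P = 82 − 2Q.
With 4 symmetric Cournot firms, each firm's FOC gives 82 − 10q = 10, so q = 7.2, Q = 4·7.2 = 28.8, and P = 24.4.
CS = ½·(82 − 24.4)·28.8 = 829.44; PS = (24.4 − 10)·28.8 = 414.72; TS = 1244.16.

TS = 1244.16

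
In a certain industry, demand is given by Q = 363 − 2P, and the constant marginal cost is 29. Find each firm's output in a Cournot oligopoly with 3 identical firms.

q_i = 76.25

Inverting demand: P = 181.5 − 0.5Q.
With 3 symmetric Cournot firms, each firm's FOC gives 181.5 − 2q = 29, so q = 76.25, Q = 3·76.25 = 228.75, and P = 67.125.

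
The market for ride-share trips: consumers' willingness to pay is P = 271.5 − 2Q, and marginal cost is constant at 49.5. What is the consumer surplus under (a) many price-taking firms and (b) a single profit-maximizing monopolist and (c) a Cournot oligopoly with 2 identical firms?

Competition: CS = 12321; Monopoly: CS = 3080.25; Cournot: CS = 5476

Under competition P = MC = 49.5, so Q = (271.5 − 49.5)/2 = 111.
CS = ½·(271.5 − 49.5)·111 = 12321.
The monopolist equates marginal revenue to marginal cost: 271.5 − 4Q = 49.5, so Q = 55.5. From demand, P = 160.5.
CS = ½·(271.5 − 160.5)·55.5 = 3080.25.
Cournot with 2 identical firms: the symmetric best-response condition is 271.5 − 6q = 49.5. Each firm produces q = 37, total output Q = 74, price P = 123.5.
CS = ½·(271.5 − 123.5)·74 = 5476.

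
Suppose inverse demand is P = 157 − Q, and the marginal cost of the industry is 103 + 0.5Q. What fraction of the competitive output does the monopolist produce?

Monopoly sets MR = MC: 157 − 2Q = 103 + 0.5Q ⇒ Q = 21.6, P = 157 − 21.6 = 135.4.
Competitive equilibrium sets price equal to marginal cost: 157 − Q = 103 + 0.5Q, so Q = 36 and P = 121.
Ratio Q_m/Q_c = 21.6/36 = 0.6.

Q_m/Q_c = 0.6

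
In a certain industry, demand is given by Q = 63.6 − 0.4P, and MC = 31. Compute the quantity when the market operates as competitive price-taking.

Inverting demand: P = 159 − 2.5Q.
Competitive firms price at marginal cost: P = 31, giving Q = 51.2.

Q = 51.2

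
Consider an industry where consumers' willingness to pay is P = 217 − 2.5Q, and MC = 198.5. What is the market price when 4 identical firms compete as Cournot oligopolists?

P = 202.2

Cournot with 4 identical firms: the symmetric best-response condition is 217 − 12.5q = 198.5. Each firm produces q = 1.48, total output Q = 5.92, price P = 202.2.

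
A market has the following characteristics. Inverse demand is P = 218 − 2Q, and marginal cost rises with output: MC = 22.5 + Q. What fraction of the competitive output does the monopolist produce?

A monopolist chooses Q where MR = MC. MR = 218 − 4Q; setting this equal to 22.5 + Q gives Q = 39.1 and P = 139.8.
Under competition P = MC: 218 − 2Q = 22.5 + Q ⇒ Q = 391/6, P = 263/3.
Ratio Q_m/Q_c = 39.1/(391/6) = 0.6.

Q_m/Q_c = 0.6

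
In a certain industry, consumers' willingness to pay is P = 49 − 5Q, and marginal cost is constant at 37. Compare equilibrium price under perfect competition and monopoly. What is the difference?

Under competition P = MC = 37, so Q = (49 − 37)/5 = 2.4.
Monopoly sets MR = MC: 49 − 10Q = 37 ⇒ Q = 1.2, P = 49 − 5·1.2 = 43.
Change in equilibrium price: 43 − 37 = 6.

P rises by 6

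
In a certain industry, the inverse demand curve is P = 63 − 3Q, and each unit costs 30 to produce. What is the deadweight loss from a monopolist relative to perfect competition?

DWL = 45.375

Competitive firms price at marginal cost: P = 30, giving Q = 11.
Monopoly sets MR = MC: 63 − 6Q = 30 ⇒ Q = 5.5, P = 63 − 3·5.5 = 46.5.
DWL is the triangle between Q = 5.5 and Q = 11: ½·(11 − 5.5)·(46.5 − 30) = 45.375.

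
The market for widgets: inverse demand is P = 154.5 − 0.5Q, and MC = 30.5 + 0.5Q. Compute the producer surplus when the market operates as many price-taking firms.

PS = 3844

Under competition P = MC: 154.5 − 0.5Q = 30.5 + 0.5Q ⇒ Q = 124, P = 92.5.
PS = P·Q − VC(Q) = 92.5·124 − (30.5·124 + ½·0.5·124²) = 3844.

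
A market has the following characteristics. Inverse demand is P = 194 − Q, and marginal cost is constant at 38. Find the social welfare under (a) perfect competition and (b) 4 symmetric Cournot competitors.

Perfect competition: P = MC = 38, so 194 − Q = 38 and Q = 156.
CS = ½·(194 − 38)·156 = 12168; PS = (38 − 38)·156 = 0; TS = 12168.
With 4 symmetric Cournot firms, each firm's FOC gives 194 − 5q = 38, so q = 31.2, Q = 4·31.2 = 124.8, and P = 69.2.
CS = ½·(194 − 69.2)·124.8 = 7787.52; PS = (69.2 − 38)·124.8 = 3893.76; TS = 11681.28.

Competition: TS = 12168; Cournot: TS = 11681.28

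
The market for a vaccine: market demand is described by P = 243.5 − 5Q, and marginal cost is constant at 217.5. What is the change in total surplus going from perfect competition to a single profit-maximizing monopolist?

Under competition P = MC = 217.5, so Q = (243.5 − 217.5)/5 = 5.2.
CS = ½·(243.5 − 217.5)·5.2 = 67.6; PS = (217.5 − 217.5)·5.2 = 0; TS = 67.6.
Monopoly sets MR = MC: 243.5 − 10Q = 217.5 ⇒ Q = 2.6, P = 243.5 − 5·2.6 = 230.5.
CS = ½·(243.5 − 230.5)·2.6 = 16.9; PS = (230.5 − 217.5)·2.6 = 33.8; TS = 50.7.
Change in total surplus: 50.7 − 67.6 = −16.9.

Total surplus falls by 16.9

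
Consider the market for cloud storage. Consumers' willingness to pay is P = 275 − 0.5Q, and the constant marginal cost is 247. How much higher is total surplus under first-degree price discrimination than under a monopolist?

The monopolist equates marginal revenue to marginal cost: 275 − Q = 247, so Q = 28. From demand, P = 261.
CS = ½·(275 − 261)·28 = 196; PS = (261 − 247)·28 = 392; TS = 588.
With perfect price discrimination, output is the efficient level Q = 56 (where demand meets MC), but every buyer pays their willingness to pay: CS = 0 and PS = total surplus.
TS = 784 (equal to competitive TS).
Change in total surplus: 784 − 588 = 196.

TS rises by 196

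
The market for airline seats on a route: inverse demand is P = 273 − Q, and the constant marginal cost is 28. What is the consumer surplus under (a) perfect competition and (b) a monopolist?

Perfect competition: P = MC = 28, so 273 − Q = 28 and Q = 245.
CS = ½·(273 − 28)·245 = 30012.5.
Monopoly sets MR = MC: 273 − 2Q = 28 ⇒ Q = 122.5, P = 273 − 122.5 = 150.5.
CS = ½·(273 − 150.5)·122.5 = 7503.125.

Competition: CS = 30012.5; Monopoly: CS = 7503.125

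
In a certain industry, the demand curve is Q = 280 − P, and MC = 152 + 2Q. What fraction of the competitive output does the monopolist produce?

Q_m/Q_c = 0.75

Inverting demand: P = 280 − Q.
A monopolist chooses Q where MR = MC. MR = 280 − 2Q; setting this equal to 152 + 2Q gives Q = 32 and P = 248.
Under competition P = MC: 280 − Q = 152 + 2Q ⇒ Q = 128/3, P = 712/3.
Ratio Q_m/Q_c = 32/(128/3) = 0.75.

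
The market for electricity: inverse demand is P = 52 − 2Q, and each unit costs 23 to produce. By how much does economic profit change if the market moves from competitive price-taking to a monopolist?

Economic profit rises by 105.125

Competitive firms price at marginal cost: P = 23, giving Q = 14.5.
Profit = (23 − 23)·14.5 = 0.
Monopoly sets MR = MC: 52 − 4Q = 23 ⇒ Q = 7.25, P = 52 − 2·7.25 = 37.5.
Profit = (37.5 − 23)·7.25 = 105.125.
Change in economic profit: 105.125 − 0 = 105.125.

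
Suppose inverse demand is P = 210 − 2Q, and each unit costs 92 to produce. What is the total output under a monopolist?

Q = 29.5

A monopolist chooses Q where MR = MC. MR = 210 − 4Q; setting this equal to 92 gives Q = 29.5 and P = 151.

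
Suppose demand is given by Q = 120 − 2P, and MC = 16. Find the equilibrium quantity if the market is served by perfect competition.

Q = 88

Inverting demand: P = 60 − 0.5Q.
Under competition P = MC = 16, so Q = (60 − 16)/0.5 = 88.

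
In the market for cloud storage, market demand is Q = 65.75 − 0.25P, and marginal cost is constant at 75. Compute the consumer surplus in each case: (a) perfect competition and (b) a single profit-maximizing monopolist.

Inverting demand: P = 263 − 4Q.
Perfect competition: P = MC = 75, so 263 − 4Q = 75 and Q = 47.
CS = ½·(263 − 75)·47 = 4418.
Monopoly sets MR = MC: 263 − 8Q = 75 ⇒ Q = 23.5, P = 263 − 4·23.5 = 169.
CS = ½·(263 − 169)·23.5 = 1104.5.

Competition: CS = 4418; Monopoly: CS = 1104.5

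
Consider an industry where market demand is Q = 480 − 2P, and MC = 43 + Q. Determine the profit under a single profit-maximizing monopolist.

Inverting demand: P = 240 − 0.5Q.
Monopoly sets MR = MC: 240 − Q = 43 + Q ⇒ Q = 98.5, P = 240 − 0.5·98.5 = 190.75.
Profit = 190.75·98.5 − (43·98.5 + ½·1·98.5²) = 9702.25.

Profit = 9702.25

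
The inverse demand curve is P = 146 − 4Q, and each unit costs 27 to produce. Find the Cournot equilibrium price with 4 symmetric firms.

P = 50.8

With 4 symmetric Cournot firms, each firm's FOC gives 146 − 20q = 27, so q = 5.95, Q = 4·5.95 = 23.8, and P = 50.8.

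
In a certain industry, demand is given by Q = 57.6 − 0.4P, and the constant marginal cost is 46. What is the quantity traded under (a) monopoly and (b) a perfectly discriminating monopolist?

Inverting demand: P = 144 − 2.5Q.
The monopolist equates marginal revenue to marginal cost: 144 − 5Q = 46, so Q = 19.6. From demand, P = 95.
Under first-degree price discrimination the firm charges each unit its demand price and produces up to where P = MC, i.e. Q = 39.2. Consumer surplus is zero; producer surplus equals total surplus.

Monopoly: Q = 19.6; Perfect PD: Q = 39.2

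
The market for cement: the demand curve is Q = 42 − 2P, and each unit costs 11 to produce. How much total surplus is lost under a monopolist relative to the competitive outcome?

DWL = 25

Inverting demand: P = 21 − 0.5Q.
Perfect competition: P = MC = 11, so 21 − 0.5Q = 11 and Q = 20.
A monopolist chooses Q where MR = MC. MR = 21 − Q; setting this equal to 11 gives Q = 10 and P = 16.
DWL is the triangle between Q = 10 and Q = 20: ½·(20 − 10)·(16 − 11) = 25.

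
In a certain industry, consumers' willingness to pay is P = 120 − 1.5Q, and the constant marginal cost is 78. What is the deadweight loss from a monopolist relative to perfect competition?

DWL = 147

Competitive firms price at marginal cost: P = 78, giving Q = 28.
A monopolist chooses Q where MR = MC. MR = 120 − 3Q; setting this equal to 78 gives Q = 14 and P = 99.
DWL is the triangle between Q = 14 and Q = 28: ½·(28 − 14)·(99 − 78) = 147.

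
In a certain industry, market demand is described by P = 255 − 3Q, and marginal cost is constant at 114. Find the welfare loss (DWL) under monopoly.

Perfect competition: P = MC = 114, so 255 − 3Q = 114 and Q = 47.
Monopoly sets MR = MC: 255 − 6Q = 114 ⇒ Q = 23.5, P = 255 − 3·23.5 = 184.5.
DWL is the triangle between Q = 23.5 and Q = 47: ½·(47 − 23.5)·(184.5 − 114) = 828.375.

DWL = 828.375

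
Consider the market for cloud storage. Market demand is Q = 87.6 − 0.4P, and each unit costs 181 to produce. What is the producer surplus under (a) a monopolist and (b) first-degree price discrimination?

Monopoly: PS = 144.4; Perfect PD: PS = 288.8

Inverting demand: P = 219 − 2.5Q.
The monopolist equates marginal revenue to marginal cost: 219 − 5Q = 181, so Q = 7.6. From demand, P = 200.
PS = (200 − 181)·7.6 = 144.4.
Under first-degree price discrimination the firm charges each unit its demand price and produces up to where P = MC, i.e. Q = 15.2. Consumer surplus is zero; producer surplus equals total surplus.
PS = ½·(219 − 181)·15.2 = 288.8.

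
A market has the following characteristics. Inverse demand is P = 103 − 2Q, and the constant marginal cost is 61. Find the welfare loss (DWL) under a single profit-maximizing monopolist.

Perfect competition: P = MC = 61, so 103 − 2Q = 61 and Q = 21.
The monopolist equates marginal revenue to marginal cost: 103 − 4Q = 61, so Q = 10.5. From demand, P = 82.
DWL is the triangle between Q = 10.5 and Q = 21: ½·(21 − 10.5)·(82 − 61) = 110.25.

DWL = 110.25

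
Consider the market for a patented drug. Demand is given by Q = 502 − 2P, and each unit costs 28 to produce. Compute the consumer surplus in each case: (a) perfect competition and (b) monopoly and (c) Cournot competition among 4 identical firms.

Inverting demand: P = 251 − 0.5Q.
Perfect competition: P = MC = 28, so 251 − 0.5Q = 28 and Q = 446.
CS = ½·(251 − 28)·446 = 49729.
A monopolist chooses Q where MR = MC. MR = 251 − Q; setting this equal to 28 gives Q = 223 and P = 139.5.
CS = ½·(251 − 139.5)·223 = 12432.25.
In a 4-firm Cournot equilibrium, symmetry and the first-order condition give q = (251 − 28)/(2.5) = 89.2. So Q = 356.8 and P = 72.6.
CS = ½·(251 − 72.6)·356.8 = 31826.56.

Competition: CS = 49729; Monopoly: CS = 12432.25; Cournot: CS = 31826.56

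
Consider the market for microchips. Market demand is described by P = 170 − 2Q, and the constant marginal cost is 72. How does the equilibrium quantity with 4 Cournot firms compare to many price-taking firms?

In a 4-firm Cournot equilibrium, symmetry and the first-order condition give q = (170 − 72)/(10) = 9.8. So Q = 39.2 and P = 91.6.
Under competition P = MC = 72, so Q = (170 − 72)/2 = 49.

Cournot: Q = 39.2; Competition: Q = 49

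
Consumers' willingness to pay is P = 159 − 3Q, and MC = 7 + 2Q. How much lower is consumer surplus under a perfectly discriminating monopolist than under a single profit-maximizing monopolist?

CS falls by 541.5

A monopolist chooses Q where MR = MC. MR = 159 − 6Q; setting this equal to 7 + 2Q gives Q = 19 and P = 102.
CS = ½·(159 − 102)·19 = 541.5.
A perfectly discriminating monopolist sells every unit with P(Q) ≥ MC(Q), so output equals the competitive quantity Q = 30.4. Each buyer pays their reservation price, so CS = 0 and the firm captures all surplus.
CS = 0.
Change in consumer surplus: 0 − 541.5 = −541.5.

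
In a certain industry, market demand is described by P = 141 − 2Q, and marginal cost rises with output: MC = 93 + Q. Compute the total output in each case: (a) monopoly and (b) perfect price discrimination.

Monopoly: Q = 9.6; Perfect PD: Q = 16

The monopolist equates marginal revenue to marginal cost: 141 − 4Q = 93 + Q, so Q = 9.6. From demand, P = 121.8.
A perfectly discriminating monopolist sells every unit with P(Q) ≥ MC(Q), so output equals the competitive quantity Q = 16. Each buyer pays their reservation price, so CS = 0 and the firm captures all surplus.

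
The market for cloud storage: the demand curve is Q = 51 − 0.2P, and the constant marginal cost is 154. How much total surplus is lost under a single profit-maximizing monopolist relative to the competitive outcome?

DWL = 255.025

Inverting demand: P = 255 − 5Q.
Competitive firms price at marginal cost: P = 154, giving Q = 20.2.
The monopolist equates marginal revenue to marginal cost: 255 − 10Q = 154, so Q = 10.1. From demand, P = 204.5.
DWL is the triangle between Q = 10.1 and Q = 20.2: ½·(20.2 − 10.1)·(204.5 − 154) = 255.025.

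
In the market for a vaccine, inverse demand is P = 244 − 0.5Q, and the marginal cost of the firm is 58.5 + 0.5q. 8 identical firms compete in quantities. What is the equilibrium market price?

Cournot with 8 identical firms: the symmetric best-response condition is 244 − 4.5q = 58.5 + 0.5q. Each firm produces q = 37.1, total output Q = 296.8, price P = 95.6.

P = 95.6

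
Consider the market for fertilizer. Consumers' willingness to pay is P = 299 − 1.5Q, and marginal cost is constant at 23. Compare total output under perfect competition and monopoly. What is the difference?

Q falls by 92

Under competition P = MC = 23, so Q = (299 − 23)/1.5 = 184.
A monopolist chooses Q where MR = MC. MR = 299 − 3Q; setting this equal to 23 gives Q = 92 and P = 161.
Change in total output: 92 − 184 = −92.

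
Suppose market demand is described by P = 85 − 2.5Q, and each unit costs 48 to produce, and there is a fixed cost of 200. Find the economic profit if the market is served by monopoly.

Profit = −63.1

The monopolist equates marginal revenue to marginal cost: 85 − 5Q = 48, so Q = 7.4. From demand, P = 66.5.
Profit = (66.5 − 48)·7.4 − 200 = −63.1.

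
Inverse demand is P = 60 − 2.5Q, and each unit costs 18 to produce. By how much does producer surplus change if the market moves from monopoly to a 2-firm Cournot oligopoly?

The monopolist equates marginal revenue to marginal cost: 60 − 5Q = 18, so Q = 8.4. From demand, P = 39.
PS = (39 − 18)·8.4 = 176.4.
Cournot with 2 identical firms: the symmetric best-response condition is 60 − 7.5q = 18. Each firm produces q = 5.6, total output Q = 11.2, price P = 32.
PS = (32 − 18)·11.2 = 156.8.
Change in producer surplus: 156.8 − 176.4 = −19.6.

PS falls by 19.6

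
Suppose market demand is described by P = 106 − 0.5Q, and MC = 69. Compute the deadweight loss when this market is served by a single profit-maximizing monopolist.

Competitive firms price at marginal cost: P = 69, giving Q = 74.
Monopoly sets MR = MC: 106 − Q = 69 ⇒ Q = 37, P = 106 − 0.5·37 = 87.5.
DWL is the triangle between Q = 37 and Q = 74: ½·(74 − 37)·(87.5 − 69) = 342.25.

DWL = 342.25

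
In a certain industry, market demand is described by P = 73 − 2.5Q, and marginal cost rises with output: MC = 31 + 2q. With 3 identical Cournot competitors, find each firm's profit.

Cournot with 3 identical firms: the symmetric best-response condition is 73 − 10q = 31 + 2q. Each firm produces q = 3.5, total output Q = 10.5, price P = 46.75.
Each firm's profit = 46.75·3.5 − (31·3.5 + ½·2·3.5²) = 42.875.

π_i = 42.875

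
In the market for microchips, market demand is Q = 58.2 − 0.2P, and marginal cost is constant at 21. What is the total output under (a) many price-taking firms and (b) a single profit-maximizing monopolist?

Inverting demand: P = 291 − 5Q.
Competitive firms price at marginal cost: P = 21, giving Q = 54.
A monopolist chooses Q where MR = MC. MR = 291 − 10Q; setting this equal to 21 gives Q = 27 and P = 156.

Competition: Q = 54; Monopoly: Q = 27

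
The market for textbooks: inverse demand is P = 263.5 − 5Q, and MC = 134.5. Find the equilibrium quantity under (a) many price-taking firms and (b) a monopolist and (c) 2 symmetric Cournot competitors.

Under competition P = MC = 134.5, so Q = (263.5 − 134.5)/5 = 25.8.
The monopolist equates marginal revenue to marginal cost: 263.5 − 10Q = 134.5, so Q = 12.9. From demand, P = 199.
With 2 symmetric Cournot firms, each firm's FOC gives 263.5 − 15q = 134.5, so q = 8.6, Q = 2·8.6 = 17.2, and P = 177.5.

Competition: Q = 25.8; Monopoly: Q = 12.9; Cournot: Q = 17.2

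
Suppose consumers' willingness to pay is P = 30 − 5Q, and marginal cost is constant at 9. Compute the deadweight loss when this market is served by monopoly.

Perfect competition: P = MC = 9, so 30 − 5Q = 9 and Q = 4.2.
Monopoly sets MR = MC: 30 − 10Q = 9 ⇒ Q = 2.1, P = 30 − 5·2.1 = 19.5.
DWL is the triangle between Q = 2.1 and Q = 4.2: ½·(4.2 − 2.1)·(19.5 − 9) = 11.025.

DWL = 11.025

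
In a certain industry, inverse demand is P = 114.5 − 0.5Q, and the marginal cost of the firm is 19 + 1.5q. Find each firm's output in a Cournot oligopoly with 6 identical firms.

In a 6-firm Cournot equilibrium, symmetry and the first-order condition give q = (114.5 − 19)/(5) = 19.1. So Q = 114.6 and P = 57.2.

q_i = 19.1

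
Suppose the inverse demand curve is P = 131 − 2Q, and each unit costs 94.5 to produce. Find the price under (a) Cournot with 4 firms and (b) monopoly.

Cournot: P = 101.8; Monopoly: P = 112.75

With 4 symmetric Cournot firms, each firm's FOC gives 131 − 10q = 94.5, so q = 3.65, Q = 4·3.65 = 14.6, and P = 101.8.
A monopolist chooses Q where MR = MC. MR = 131 − 4Q; setting this equal to 94.5 gives Q = 9.125 and P = 112.75.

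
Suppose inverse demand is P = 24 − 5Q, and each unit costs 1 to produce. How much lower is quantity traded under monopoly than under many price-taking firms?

Quantity traded falls by 2.3

Competitive firms price at marginal cost: P = 1, giving Q = 4.6.
Monopoly sets MR = MC: 24 − 10Q = 1 ⇒ Q = 2.3, P = 24 − 5·2.3 = 12.5.
Change in quantity traded: 2.3 − 4.6 = −2.3.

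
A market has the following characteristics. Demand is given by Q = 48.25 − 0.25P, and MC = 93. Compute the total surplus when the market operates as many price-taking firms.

Inverting demand: P = 193 − 4Q.
Perfect competition: P = MC = 93, so 193 − 4Q = 93 and Q = 25.
CS = ½·(193 − 93)·25 = 1250; PS = (93 − 93)·25 = 0; TS = 1250.

TS = 1250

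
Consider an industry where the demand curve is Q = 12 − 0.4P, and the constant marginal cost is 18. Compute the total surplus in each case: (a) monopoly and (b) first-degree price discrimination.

Inverting demand: P = 30 − 2.5Q.
Monopoly sets MR = MC: 30 − 5Q = 18 ⇒ Q = 2.4, P = 30 − 2.5·2.4 = 24.
CS = ½·(30 − 24)·2.4 = 7.2; PS = (24 − 18)·2.4 = 14.4; TS = 21.6.
Under first-degree price discrimination the firm charges each unit its demand price and produces up to where P = MC, i.e. Q = 4.8. Consumer surplus is zero; producer surplus equals total surplus.
TS = 28.8 (equal to competitive TS).

Monopoly: TS = 21.6; Perfect PD: TS = 28.8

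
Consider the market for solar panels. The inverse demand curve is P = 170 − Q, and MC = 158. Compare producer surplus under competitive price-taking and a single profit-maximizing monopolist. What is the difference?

Under competition P = MC = 158, so Q = (170 − 158)/1 = 12.
PS = (158 − 158)·12 = 0.
A monopolist chooses Q where MR = MC. MR = 170 − 2Q; setting this equal to 158 gives Q = 6 and P = 164.
PS = (164 − 158)·6 = 36.
Change in producer surplus: 36 − 0 = 36.

PS rises by 36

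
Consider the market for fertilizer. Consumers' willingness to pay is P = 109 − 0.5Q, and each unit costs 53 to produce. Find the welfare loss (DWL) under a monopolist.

Competitive firms price at marginal cost: P = 53, giving Q = 112.
Monopoly sets MR = MC: 109 − Q = 53 ⇒ Q = 56, P = 109 − 0.5·56 = 81.
DWL is the triangle between Q = 56 and Q = 112: ½·(112 − 56)·(81 − 53) = 784.

DWL = 784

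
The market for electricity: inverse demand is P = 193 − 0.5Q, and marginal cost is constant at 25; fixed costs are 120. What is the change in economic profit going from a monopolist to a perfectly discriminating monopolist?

The monopolist equates marginal revenue to marginal cost: 193 − Q = 25, so Q = 168. From demand, P = 109.
Profit = (109 − 25)·168 − 120 = 13992.
A perfectly discriminating monopolist sells every unit with P(Q) ≥ MC(Q), so output equals the competitive quantity Q = 336. Each buyer pays their reservation price, so CS = 0 and the firm captures all surplus.
PS equals the full surplus area, 28224. Profit = 28224 − 120 = 28104.
Change in economic profit: 28104 − 13992 = 14112.

π rises by 14112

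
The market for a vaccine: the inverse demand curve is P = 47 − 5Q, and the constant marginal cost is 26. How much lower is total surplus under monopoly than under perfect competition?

TS falls by 11.025

Under competition P = MC = 26, so Q = (47 − 26)/5 = 4.2.
CS = ½·(47 − 26)·4.2 = 44.1; PS = (26 − 26)·4.2 = 0; TS = 44.1.
Monopoly sets MR = MC: 47 − 10Q = 26 ⇒ Q = 2.1, P = 47 − 5·2.1 = 36.5.
CS = ½·(47 − 36.5)·2.1 = 11.025; PS = (36.5 − 26)·2.1 = 22.05; TS = 33.075.
Change in total surplus: 33.075 − 44.1 = −11.025.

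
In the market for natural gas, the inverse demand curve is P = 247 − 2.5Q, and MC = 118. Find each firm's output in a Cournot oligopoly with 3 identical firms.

q_i = 12.9

Cournot with 3 identical firms: the symmetric best-response condition is 247 − 10q = 118. Each firm produces q = 12.9, total output Q = 38.7, price P = 150.25.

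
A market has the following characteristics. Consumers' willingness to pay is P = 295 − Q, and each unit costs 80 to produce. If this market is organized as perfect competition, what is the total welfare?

TS = 23112.5

Competitive firms price at marginal cost: P = 80, giving Q = 215.
CS = ½·(295 − 80)·215 = 23112.5; PS = (80 − 80)·215 = 0; TS = 23112.5.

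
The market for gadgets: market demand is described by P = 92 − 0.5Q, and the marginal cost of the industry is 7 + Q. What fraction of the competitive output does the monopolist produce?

Q_m/Q_c = 0.75

Monopoly sets MR = MC: 92 − Q = 7 + Q ⇒ Q = 42.5, P = 92 − 0.5·42.5 = 70.75.
Under competition P = MC: 92 − 0.5Q = 7 + Q ⇒ Q = 170/3, P = 191/3.
Ratio Q_m/Q_c = 42.5/(170/3) = 0.75.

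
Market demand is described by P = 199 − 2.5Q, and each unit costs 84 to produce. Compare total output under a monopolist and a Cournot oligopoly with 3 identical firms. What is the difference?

A monopolist chooses Q where MR = MC. MR = 199 − 5Q; setting this equal to 84 gives Q = 23 and P = 141.5.
In a 3-firm Cournot equilibrium, symmetry and the first-order condition give q = (199 − 84)/(10) = 11.5. So Q = 34.5 and P = 112.75.
Change in total output: 34.5 − 23 = 11.5.

Q rises by 11.5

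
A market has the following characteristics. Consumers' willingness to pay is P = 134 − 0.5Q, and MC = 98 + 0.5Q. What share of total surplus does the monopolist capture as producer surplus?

PS/TS = 0.75

The monopolist equates marginal revenue to marginal cost: 134 − Q = 98 + 0.5Q, so Q = 24. From demand, P = 122.
CS = ½·(134 − 122)·24 = 144.
PS = P·Q − VC(Q) = 122·24 − (98·24 + ½·0.5·24²) = 432.
Share captured = PS/TS = 432/576 = 0.75.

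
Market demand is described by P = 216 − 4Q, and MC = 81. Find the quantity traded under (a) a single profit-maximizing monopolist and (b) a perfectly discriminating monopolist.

A monopolist chooses Q where MR = MC. MR = 216 − 8Q; setting this equal to 81 gives Q = 16.875 and P = 148.5.
Under first-degree price discrimination the firm charges each unit its demand price and produces up to where P = MC, i.e. Q = 33.75. Consumer surplus is zero; producer surplus equals total surplus.

Monopoly: Q = 16.875; Perfect PD: Q = 33.75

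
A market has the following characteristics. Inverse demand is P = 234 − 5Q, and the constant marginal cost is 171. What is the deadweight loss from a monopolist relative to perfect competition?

DWL = 99.225

Competitive firms price at marginal cost: P = 171, giving Q = 12.6.
The monopolist equates marginal revenue to marginal cost: 234 − 10Q = 171, so Q = 6.3. From demand, P = 202.5.
DWL is the triangle between Q = 6.3 and Q = 12.6: ½·(12.6 − 6.3)·(202.5 − 171) = 99.225.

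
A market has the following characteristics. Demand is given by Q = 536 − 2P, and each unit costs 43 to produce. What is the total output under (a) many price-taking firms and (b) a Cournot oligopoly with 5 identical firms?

Inverting demand: P = 268 − 0.5Q.
Competitive firms price at marginal cost: P = 43, giving Q = 450.
Cournot with 5 identical firms: the symmetric best-response condition is 268 − 3q = 43. Each firm produces q = 75, total output Q = 375, price P = 80.5.

Competition: Q = 450; Cournot: Q = 375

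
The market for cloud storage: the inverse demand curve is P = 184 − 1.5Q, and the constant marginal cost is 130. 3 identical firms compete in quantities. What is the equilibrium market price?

P = 143.5

Cournot with 3 identical firms: the symmetric best-response condition is 184 − 6q = 130. Each firm produces q = 9, total output Q = 27, price P = 143.5.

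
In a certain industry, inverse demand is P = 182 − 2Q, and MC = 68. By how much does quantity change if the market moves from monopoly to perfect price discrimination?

A monopolist chooses Q where MR = MC. MR = 182 − 4Q; setting this equal to 68 gives Q = 28.5 and P = 125.
A perfectly discriminating monopolist sells every unit with P(Q) ≥ MC(Q), so output equals the competitive quantity Q = 57. Each buyer pays their reservation price, so CS = 0 and the firm captures all surplus.
Change in quantity: 57 − 28.5 = 28.5.

Quantity rises by 28.5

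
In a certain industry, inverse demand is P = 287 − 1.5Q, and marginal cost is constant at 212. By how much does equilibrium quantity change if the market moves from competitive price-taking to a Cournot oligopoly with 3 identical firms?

Q falls by 12.5

Under competition P = MC = 212, so Q = (287 − 212)/1.5 = 50.
Cournot with 3 identical firms: the symmetric best-response condition is 287 − 6q = 212. Each firm produces q = 12.5, total output Q = 37.5, price P = 230.75.
Change in equilibrium quantity: 37.5 − 50 = −12.5.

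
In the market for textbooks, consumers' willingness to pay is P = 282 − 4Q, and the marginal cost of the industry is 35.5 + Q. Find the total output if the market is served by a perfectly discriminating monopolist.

Under first-degree price discrimination the firm charges each unit its demand price and produces up to where P = MC, i.e. Q = 49.3. Consumer surplus is zero; producer surplus equals total surplus.

Q = 49.3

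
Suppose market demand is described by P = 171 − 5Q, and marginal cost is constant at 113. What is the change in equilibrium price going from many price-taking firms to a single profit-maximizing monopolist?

Competitive firms price at marginal cost: P = 113, giving Q = 11.6.
The monopolist equates marginal revenue to marginal cost: 171 − 10Q = 113, so Q = 5.8. From demand, P = 142.
Change in equilibrium price: 142 − 113 = 29.

P rises by 29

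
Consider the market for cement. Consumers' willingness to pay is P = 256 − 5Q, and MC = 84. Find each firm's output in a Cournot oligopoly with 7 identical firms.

q_i = 4.3

Cournot with 7 identical firms: the symmetric best-response condition is 256 − 40q = 84. Each firm produces q = 4.3, total output Q = 30.1, price P = 105.5.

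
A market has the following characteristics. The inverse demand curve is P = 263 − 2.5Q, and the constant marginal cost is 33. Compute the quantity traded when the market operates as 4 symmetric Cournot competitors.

In a 4-firm Cournot equilibrium, symmetry and the first-order condition give q = (263 − 33)/(12.5) = 18.4. So Q = 73.6 and P = 79.

Q = 73.6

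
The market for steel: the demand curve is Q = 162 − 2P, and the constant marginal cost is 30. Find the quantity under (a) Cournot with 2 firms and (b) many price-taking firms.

Cournot: Q = 68; Competition: Q = 102

Inverting demand: P = 81 − 0.5Q.
Cournot with 2 identical firms: the symmetric best-response condition is 81 − 1.5q = 30. Each firm produces q = 34, total output Q = 68, price P = 47.
Competitive firms price at marginal cost: P = 30, giving Q = 102.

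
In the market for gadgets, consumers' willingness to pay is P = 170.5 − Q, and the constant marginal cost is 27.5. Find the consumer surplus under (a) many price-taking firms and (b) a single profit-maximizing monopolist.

Competition: CS = 10224.5; Monopoly: CS = 2556.125

Perfect competition: P = MC = 27.5, so 170.5 − Q = 27.5 and Q = 143.
CS = ½·(170.5 − 27.5)·143 = 10224.5.
The monopolist equates marginal revenue to marginal cost: 170.5 − 2Q = 27.5, so Q = 71.5. From demand, P = 99.
CS = ½·(170.5 − 99)·71.5 = 2556.125.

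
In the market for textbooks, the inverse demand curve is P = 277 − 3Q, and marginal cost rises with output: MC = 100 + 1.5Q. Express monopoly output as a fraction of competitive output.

The monopolist equates marginal revenue to marginal cost: 277 − 6Q = 100 + 1.5Q, so Q = 23.6. From demand, P = 206.2.
Under competition P = MC: 277 − 3Q = 100 + 1.5Q ⇒ Q = 118/3, P = 159.
Ratio Q_m/Q_c = 23.6/(118/3) = 0.6.

Q_m/Q_c = 0.6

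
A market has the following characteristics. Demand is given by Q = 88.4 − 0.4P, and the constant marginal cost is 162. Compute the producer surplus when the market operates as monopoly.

Inverting demand: P = 221 − 2.5Q.
A monopolist chooses Q where MR = MC. MR = 221 − 5Q; setting this equal to 162 gives Q = 11.8 and P = 191.5.
PS = (191.5 − 162)·11.8 = 348.1.

PS = 348.1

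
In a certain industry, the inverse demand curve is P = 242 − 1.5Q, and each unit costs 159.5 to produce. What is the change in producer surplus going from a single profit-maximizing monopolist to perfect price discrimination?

PS rises by 1134.375

The monopolist equates marginal revenue to marginal cost: 242 − 3Q = 159.5, so Q = 27.5. From demand, P = 200.75.
PS = (200.75 − 159.5)·27.5 = 1134.375.
With perfect price discrimination, output is the efficient level Q = 55 (where demand meets MC), but every buyer pays their willingness to pay: CS = 0 and PS = total surplus.
PS = ½·(242 − 159.5)·55 = 2268.75.
Change in producer surplus: 2268.75 − 1134.375 = 1134.375.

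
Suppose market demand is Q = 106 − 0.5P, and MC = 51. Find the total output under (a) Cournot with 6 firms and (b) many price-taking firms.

Inverting demand: P = 212 − 2Q.
With 6 symmetric Cournot firms, each firm's FOC gives 212 − 14q = 51, so q = 11.5, Q = 6·11.5 = 69, and P = 74.
Under competition P = MC = 51, so Q = (212 − 51)/2 = 80.5.

Cournot: Q = 69; Competition: Q = 80.5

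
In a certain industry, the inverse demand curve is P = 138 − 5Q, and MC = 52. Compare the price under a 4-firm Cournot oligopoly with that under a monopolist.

Cournot: P = 69.2; Monopoly: P = 95

In a 4-firm Cournot equilibrium, symmetry and the first-order condition give q = (138 − 52)/(25) = 3.44. So Q = 13.76 and P = 69.2.
The monopolist equates marginal revenue to marginal cost: 138 − 10Q = 52, so Q = 8.6. From demand, P = 95.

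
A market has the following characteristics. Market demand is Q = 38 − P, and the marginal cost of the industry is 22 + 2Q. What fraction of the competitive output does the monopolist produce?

Inverting demand: P = 38 − Q.
The monopolist equates marginal revenue to marginal cost: 38 − 2Q = 22 + 2Q, so Q = 4. From demand, P = 34.
Competitive equilibrium sets price equal to marginal cost: 38 − Q = 22 + 2Q, so Q = 16/3 and P = 98/3.
Ratio Q_m/Q_c = 4/(16/3) = 0.75.

Q_m/Q_c = 0.75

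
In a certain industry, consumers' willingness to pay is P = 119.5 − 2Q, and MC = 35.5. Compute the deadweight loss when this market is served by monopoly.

DWL = 441

Perfect competition: P = MC = 35.5, so 119.5 − 2Q = 35.5 and Q = 42.
Monopoly sets MR = MC: 119.5 − 4Q = 35.5 ⇒ Q = 21, P = 119.5 − 2·21 = 77.5.
DWL is the triangle between Q = 21 and Q = 42: ½·(42 − 21)·(77.5 − 35.5) = 441.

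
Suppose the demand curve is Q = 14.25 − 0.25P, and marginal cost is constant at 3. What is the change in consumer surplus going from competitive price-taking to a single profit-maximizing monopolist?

Inverting demand: P = 57 − 4Q.
Competitive firms price at marginal cost: P = 3, giving Q = 13.5.
CS = ½·(57 − 3)·13.5 = 364.5.
The monopolist equates marginal revenue to marginal cost: 57 − 8Q = 3, so Q = 6.75. From demand, P = 30.
CS = ½·(57 − 30)·6.75 = 91.125.
Change in consumer surplus: 91.125 − 364.5 = −273.375.

Consumer surplus falls by 273.375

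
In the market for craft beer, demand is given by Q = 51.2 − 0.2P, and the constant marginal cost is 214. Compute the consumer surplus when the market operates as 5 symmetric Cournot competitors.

Inverting demand: P = 256 − 5Q.
With 5 symmetric Cournot firms, each firm's FOC gives 256 − 30q = 214, so q = 1.4, Q = 5·1.4 = 7, and P = 221.
CS = ½·(256 − 221)·7 = 122.5.

CS = 122.5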